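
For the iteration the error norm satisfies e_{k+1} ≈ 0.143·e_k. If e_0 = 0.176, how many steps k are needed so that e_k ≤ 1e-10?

11

After k steps, e_k ≈ 0.176·0.143^k.
Need 0.143^k ≤ 1e-10/0.176 = 5.68182e-10.
k ≥ ln(5.68182e-10)/ln(0.143) = -21.2886/-1.94491 = 10.946.
Smallest integer k = 11.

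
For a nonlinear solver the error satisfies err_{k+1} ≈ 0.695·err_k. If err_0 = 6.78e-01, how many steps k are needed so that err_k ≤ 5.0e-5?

After k steps, err_k ≈ 6.78e-01·0.695^k.
Need 0.695^k ≤ 5.0e-5/6.78e-01 = 7.37463e-05.
k ≥ ln(7.37463e-05)/ln(0.695) = -9.5149/-0.36384 = 26.151.
Smallest integer k = 27.

27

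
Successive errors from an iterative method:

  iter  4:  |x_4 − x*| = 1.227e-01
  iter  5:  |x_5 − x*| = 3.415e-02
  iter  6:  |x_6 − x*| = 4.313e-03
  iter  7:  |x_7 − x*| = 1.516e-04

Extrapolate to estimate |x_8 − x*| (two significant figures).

First estimate the order: p ≈ ln(|x_7 − x*|/|x_6 − x*|) / ln(|x_6 − x*|/|x_5 − x*|) = ln(1.516e-04/4.313e-03)/ln(4.313e-03/3.415e-02) = ln(0.0351495)/ln(0.126296) ≈ 1.6181.
Then |x_8 − x*| ≈ |x_7 − x*|·(|x_7 − x*|/|x_6 − x*|)^p = 1.516e-04·(0.0351495)^1.6181 = 1.516e-04·0.00443764 ≈ 6.727e-07.

6.7e-7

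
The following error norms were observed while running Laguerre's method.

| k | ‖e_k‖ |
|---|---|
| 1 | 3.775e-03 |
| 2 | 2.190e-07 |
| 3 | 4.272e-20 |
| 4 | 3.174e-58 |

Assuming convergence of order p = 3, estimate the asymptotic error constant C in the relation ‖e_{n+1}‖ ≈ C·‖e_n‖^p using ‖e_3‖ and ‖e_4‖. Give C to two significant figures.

4.1

C ≈ ‖e_4‖ / ‖e_3‖^3
  = 3.174e-58 / (4.272e-20)^3
  = 3.174e-58 / 7.79639e-59 ≈ 4.0711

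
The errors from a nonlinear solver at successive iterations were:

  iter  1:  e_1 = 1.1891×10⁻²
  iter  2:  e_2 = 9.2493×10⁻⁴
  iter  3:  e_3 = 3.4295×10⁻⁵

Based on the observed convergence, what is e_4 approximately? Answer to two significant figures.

First estimate the order: p ≈ ln(e_3/e_2) / ln(e_2/e_1) = ln(3.4295×10⁻⁵/9.2493×10⁻⁴)/ln(9.2493×10⁻⁴/1.1891×10⁻²) = ln(0.0370785)/ln(0.077784) ≈ 1.2901.
Then e_4 ≈ e_3·(e_3/e_2)^p = 3.4295×10⁻⁵·(0.0370785)^1.2901 = 3.4295×10⁻⁵·0.0142569 ≈ 4.889e-07.

4.9e-7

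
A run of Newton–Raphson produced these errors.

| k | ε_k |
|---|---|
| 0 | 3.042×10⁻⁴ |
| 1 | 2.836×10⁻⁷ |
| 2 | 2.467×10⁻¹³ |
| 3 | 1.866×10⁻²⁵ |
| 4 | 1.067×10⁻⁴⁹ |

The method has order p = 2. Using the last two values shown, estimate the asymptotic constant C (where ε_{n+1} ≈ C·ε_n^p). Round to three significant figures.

C ≈ ε_4 / ε_3^2
  = 1.067×10⁻⁴⁹ / (1.866×10⁻²⁵)^2
  = 1.067×10⁻⁴⁹ / 3.48196e-50 ≈ 3.0644

3.06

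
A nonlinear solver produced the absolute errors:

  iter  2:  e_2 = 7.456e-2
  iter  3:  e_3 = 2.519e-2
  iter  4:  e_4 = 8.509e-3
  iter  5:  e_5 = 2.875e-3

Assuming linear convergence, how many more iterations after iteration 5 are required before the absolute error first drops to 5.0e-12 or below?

Rate ρ ≈ e_5/e_4 = 2.875e-3/8.509e-3 = 0.3379.
After j more steps, e_{5+j} ≈ 2.875e-3·ρ^j; need ρ^j ≤ 5.0e-12/2.875e-3 = 1.73913e-09.
j ≥ ln(1.73913e-09)/ln(0.3379) = -20.1699/-1.08501 = 18.590.
So 19 more iterations are needed.

19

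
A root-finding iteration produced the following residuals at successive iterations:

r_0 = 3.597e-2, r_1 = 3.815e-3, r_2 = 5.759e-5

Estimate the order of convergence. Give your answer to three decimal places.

p ≈ ln(r_2/r_1) / ln(r_1/r_0)
  = ln(5.759e-5/3.815e-3) / ln(3.815e-3/3.597e-2)
  = ln(0.0150957) / ln(0.106061)
  = -4.193345 / -2.243741 ≈ 1.868908

1.869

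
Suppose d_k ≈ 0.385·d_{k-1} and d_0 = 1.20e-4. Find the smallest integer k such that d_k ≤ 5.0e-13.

After k steps, d_k ≈ 1.20e-4·0.385^k.
Need 0.385^k ≤ 5.0e-13/1.20e-4 = 4.16667e-09.
k ≥ ln(4.16667e-09)/ln(0.385) = -19.2961/-0.95451 = 20.216.
Smallest integer k = 21.

21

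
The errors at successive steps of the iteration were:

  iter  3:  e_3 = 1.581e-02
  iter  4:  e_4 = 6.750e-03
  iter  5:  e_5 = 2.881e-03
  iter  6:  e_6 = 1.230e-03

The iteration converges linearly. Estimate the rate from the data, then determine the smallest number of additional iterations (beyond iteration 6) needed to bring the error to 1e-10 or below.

Rate ρ ≈ e_6/e_5 = 1.230e-03/2.881e-03 = 0.4269.
After j more steps, e_{6+j} ≈ 1.230e-03·ρ^j; need ρ^j ≤ 1e-10/1.230e-03 = 8.13008e-08.
j ≥ ln(8.13008e-08)/ln(0.4269) = -16.3251/-0.85121 = 19.179.
So 20 more iterations are needed.

20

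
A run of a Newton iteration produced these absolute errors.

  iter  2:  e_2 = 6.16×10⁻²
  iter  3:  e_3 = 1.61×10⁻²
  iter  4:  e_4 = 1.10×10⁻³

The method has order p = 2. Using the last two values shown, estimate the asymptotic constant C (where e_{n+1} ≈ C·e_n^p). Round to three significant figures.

C ≈ e_4 / e_3^2
  = 1.10×10⁻³ / (1.61×10⁻²)^2
  = 1.10×10⁻³ / 0.00025921 ≈ 4.2437

4.24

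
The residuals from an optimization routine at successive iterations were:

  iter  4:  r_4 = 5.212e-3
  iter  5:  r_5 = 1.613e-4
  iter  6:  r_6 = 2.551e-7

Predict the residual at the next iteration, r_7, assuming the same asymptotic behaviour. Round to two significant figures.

1.6e-12

First estimate the order: p ≈ ln(r_6/r_5) / ln(r_5/r_4) = ln(2.551e-7/1.613e-4)/ln(1.613e-4/5.212e-3) = ln(0.00158153)/ln(0.0309478) ≈ 1.8557.
Then r_7 ≈ r_6·(r_6/r_5)^p = 2.551e-7·(0.00158153)^1.8557 = 2.551e-7·6.34349e-06 ≈ 1.618e-12.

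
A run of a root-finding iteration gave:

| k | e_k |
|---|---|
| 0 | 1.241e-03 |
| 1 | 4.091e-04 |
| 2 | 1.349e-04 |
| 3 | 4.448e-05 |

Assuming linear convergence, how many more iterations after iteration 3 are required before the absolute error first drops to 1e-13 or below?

18

Rate ρ ≈ e_3/e_2 = 4.448e-05/1.349e-04 = 0.3297.
After j more steps, e_{3+j} ≈ 4.448e-05·ρ^j; need ρ^j ≤ 1e-13/4.448e-05 = 2.2482e-09.
j ≥ ln(2.2482e-09)/ln(0.3297) = -19.9131/-1.10957 = 17.947.
So 18 more iterations are needed.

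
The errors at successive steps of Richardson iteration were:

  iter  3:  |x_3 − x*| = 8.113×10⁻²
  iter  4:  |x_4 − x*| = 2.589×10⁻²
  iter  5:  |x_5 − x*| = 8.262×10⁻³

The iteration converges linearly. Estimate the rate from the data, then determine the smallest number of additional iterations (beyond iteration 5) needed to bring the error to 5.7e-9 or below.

Rate ρ ≈ |x_5 − x*|/|x_4 − x*| = 8.262×10⁻³/2.589×10⁻² = 0.3191.
After j more steps, |x_{5+j} − x*| ≈ 8.262×10⁻³·ρ^j; need ρ^j ≤ 5.7e-9/8.262×10⁻³ = 6.89906e-07.
j ≥ ln(6.89906e-07)/ln(0.3191) = -14.1867/-1.14225 = 12.420.
So 13 more iterations are needed.

13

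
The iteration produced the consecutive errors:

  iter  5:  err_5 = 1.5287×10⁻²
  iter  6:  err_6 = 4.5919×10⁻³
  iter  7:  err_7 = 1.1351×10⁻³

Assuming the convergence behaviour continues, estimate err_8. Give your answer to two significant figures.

2.2e-4

First estimate the order: p ≈ ln(err_7/err_6) / ln(err_6/err_5) = ln(1.1351×10⁻³/4.5919×10⁻³)/ln(4.5919×10⁻³/1.5287×10⁻²) = ln(0.247196)/ln(0.300379) ≈ 1.1620.
Then err_8 ≈ err_7·(err_7/err_6)^p = 1.1351×10⁻³·(0.247196)^1.1620 = 1.1351×10⁻³·0.197112 ≈ 0.0002237.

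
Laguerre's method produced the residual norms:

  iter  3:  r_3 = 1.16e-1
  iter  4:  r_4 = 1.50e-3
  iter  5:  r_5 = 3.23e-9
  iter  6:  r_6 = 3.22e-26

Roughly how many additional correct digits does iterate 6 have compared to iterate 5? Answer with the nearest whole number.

Digits gained ≈ log₁₀(r_5/r_6) = log₁₀(3.23e-9/3.22e-26) = log₁₀(1.00311e+17) ≈ 17.001.

17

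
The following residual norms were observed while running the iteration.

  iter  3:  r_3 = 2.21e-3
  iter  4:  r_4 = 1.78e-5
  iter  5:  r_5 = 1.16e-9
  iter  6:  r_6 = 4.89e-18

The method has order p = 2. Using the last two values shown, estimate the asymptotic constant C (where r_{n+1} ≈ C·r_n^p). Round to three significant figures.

C ≈ r_6 / r_5^2
  = 4.89e-18 / (1.16e-9)^2
  = 4.89e-18 / 1.3456e-18 ≈ 3.6341

3.63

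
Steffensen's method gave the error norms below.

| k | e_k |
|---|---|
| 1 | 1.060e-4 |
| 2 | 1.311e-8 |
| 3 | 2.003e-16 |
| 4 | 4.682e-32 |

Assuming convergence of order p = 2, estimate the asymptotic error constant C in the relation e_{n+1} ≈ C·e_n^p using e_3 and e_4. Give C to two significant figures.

C ≈ e_4 / e_3^2
  = 4.682e-32 / (2.003e-16)^2
  = 4.682e-32 / 4.01201e-32 ≈ 1.167

1.2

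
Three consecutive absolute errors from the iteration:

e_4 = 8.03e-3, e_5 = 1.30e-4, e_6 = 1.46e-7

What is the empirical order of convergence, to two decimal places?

1.65

p ≈ ln(e_6/e_5) / ln(e_5/e_4)
  = ln(1.46e-7/1.30e-4) / ln(1.30e-4/8.03e-3)
  = ln(0.00112308) / ln(0.0161893)
  = -6.79168 / -4.12340 ≈ 1.64711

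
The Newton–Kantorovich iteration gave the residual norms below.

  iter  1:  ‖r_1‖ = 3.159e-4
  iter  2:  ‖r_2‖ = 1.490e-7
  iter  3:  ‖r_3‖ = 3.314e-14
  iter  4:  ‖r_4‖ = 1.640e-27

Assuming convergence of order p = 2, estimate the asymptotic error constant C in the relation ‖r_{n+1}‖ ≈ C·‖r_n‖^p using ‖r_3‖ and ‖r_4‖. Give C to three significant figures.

C ≈ ‖r_4‖ / ‖r_3‖^2
  = 1.640e-27 / (3.314e-14)^2
  = 1.640e-27 / 1.09826e-27 ≈ 1.4933

1.49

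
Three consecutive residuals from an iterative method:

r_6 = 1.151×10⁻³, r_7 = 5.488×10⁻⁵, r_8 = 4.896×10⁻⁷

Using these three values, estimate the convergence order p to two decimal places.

1.55

p ≈ ln(r_8/r_7) / ln(r_7/r_6)
  = ln(4.896×10⁻⁷/5.488×10⁻⁵) / ln(5.488×10⁻⁵/1.151×10⁻³)
  = ln(0.00892128) / ln(0.0476803)
  = -4.71932 / -3.04324 ≈ 1.55076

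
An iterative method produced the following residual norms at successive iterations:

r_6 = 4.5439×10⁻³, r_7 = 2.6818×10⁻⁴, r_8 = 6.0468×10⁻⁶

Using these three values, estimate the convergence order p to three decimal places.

1.340

p ≈ ln(r_8/r_7) / ln(r_7/r_6)
  = ln(6.0468×10⁻⁶/2.6818×10⁻⁴) / ln(2.6818×10⁻⁴/4.5439×10⁻³)
  = ln(0.0225475) / ln(0.0590198)
  = -3.792131 / -2.829882 ≈ 1.340031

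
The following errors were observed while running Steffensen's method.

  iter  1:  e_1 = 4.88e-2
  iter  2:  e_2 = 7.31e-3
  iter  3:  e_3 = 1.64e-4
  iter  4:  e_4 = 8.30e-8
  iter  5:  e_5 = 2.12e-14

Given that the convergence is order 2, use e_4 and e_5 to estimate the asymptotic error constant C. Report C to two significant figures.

3.1

C ≈ e_5 / e_4^2
  = 2.12e-14 / (8.30e-8)^2
  = 2.12e-14 / 6.889e-15 ≈ 3.0774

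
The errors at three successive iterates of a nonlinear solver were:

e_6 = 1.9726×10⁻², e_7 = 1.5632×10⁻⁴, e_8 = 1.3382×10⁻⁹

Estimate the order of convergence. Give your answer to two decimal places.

2.41

p ≈ ln(e_8/e_7) / ln(e_7/e_6)
  = ln(1.3382×10⁻⁹/1.5632×10⁻⁴) / ln(1.5632×10⁻⁴/1.9726×10⁻²)
  = ln(8.56064e-06) / ln(0.00792457)
  = -11.66834 / -4.83779 ≈ 2.41192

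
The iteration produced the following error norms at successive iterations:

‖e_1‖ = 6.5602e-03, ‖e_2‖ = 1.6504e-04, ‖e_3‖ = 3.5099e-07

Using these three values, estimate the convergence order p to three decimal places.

1.671

p ≈ ln(‖e_3‖/‖e_2‖) / ln(‖e_2‖/‖e_1‖)
  = ln(3.5099e-07/1.6504e-04) / ln(1.6504e-04/6.5602e-03)
  = ln(0.0021267) / ln(0.0251578)
  = -6.153184 / -3.682587 ≈ 1.670886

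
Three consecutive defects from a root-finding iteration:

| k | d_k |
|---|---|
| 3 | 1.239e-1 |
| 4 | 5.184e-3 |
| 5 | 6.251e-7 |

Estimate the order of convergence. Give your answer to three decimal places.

p ≈ ln(d_5/d_4) / ln(d_4/d_3)
  = ln(6.251e-7/5.184e-3) / ln(5.184e-3/1.239e-1)
  = ln(0.000120583) / ln(0.0418402)
  = -9.023172 / -3.173898 ≈ 2.842931

2.843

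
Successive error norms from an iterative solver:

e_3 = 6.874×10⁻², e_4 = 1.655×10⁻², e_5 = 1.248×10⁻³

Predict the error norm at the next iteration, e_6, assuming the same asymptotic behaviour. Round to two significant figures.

First estimate the order: p ≈ ln(e_5/e_4) / ln(e_4/e_3) = ln(1.248×10⁻³/1.655×10⁻²)/ln(1.655×10⁻²/6.874×10⁻²) = ln(0.0754079)/ln(0.240762) ≈ 1.8153.
Then e_6 ≈ e_5·(e_5/e_4)^p = 1.248×10⁻³·(0.0754079)^1.8153 = 1.248×10⁻³·0.00916589 ≈ 1.144e-05.

1.1e-5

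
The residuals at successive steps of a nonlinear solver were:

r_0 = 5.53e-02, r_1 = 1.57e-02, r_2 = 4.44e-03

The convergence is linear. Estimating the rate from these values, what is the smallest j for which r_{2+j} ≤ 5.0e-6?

Rate ρ ≈ r_2/r_1 = 4.44e-03/1.57e-02 = 0.2828.
After j more steps, r_{2+j} ≈ 4.44e-03·ρ^j; need ρ^j ≤ 5.0e-6/4.44e-03 = 0.00112613.
j ≥ ln(0.00112613)/ln(0.2828) = -6.7890/-1.26302 = 5.375.
So 6 more iterations are needed.

6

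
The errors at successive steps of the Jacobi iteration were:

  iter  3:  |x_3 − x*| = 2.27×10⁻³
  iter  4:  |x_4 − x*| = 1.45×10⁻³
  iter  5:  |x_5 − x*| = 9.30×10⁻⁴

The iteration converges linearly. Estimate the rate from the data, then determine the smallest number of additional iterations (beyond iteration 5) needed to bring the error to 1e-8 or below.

26

Rate ρ ≈ |x_5 − x*|/|x_4 − x*| = 9.30×10⁻⁴/1.45×10⁻³ = 0.6414.
After j more steps, |x_{5+j} − x*| ≈ 9.30×10⁻⁴·ρ^j; need ρ^j ≤ 1e-8/9.30×10⁻⁴ = 1.07527e-05.
j ≥ ln(1.07527e-05)/ln(0.6414) = -11.4404/-0.44410 = 25.761.
So 26 more iterations are needed.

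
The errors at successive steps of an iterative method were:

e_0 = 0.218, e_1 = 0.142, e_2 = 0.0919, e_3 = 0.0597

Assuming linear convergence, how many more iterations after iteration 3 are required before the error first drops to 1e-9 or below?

42

Rate ρ ≈ e_3/e_2 = 0.0597/0.0919 = 0.6496.
After j more steps, e_{3+j} ≈ 0.0597·ρ^j; need ρ^j ≤ 1e-9/0.0597 = 1.67504e-08.
j ≥ ln(1.67504e-08)/ln(0.6496) = -17.9048/-0.43140 = 41.504.
So 42 more iterations are needed.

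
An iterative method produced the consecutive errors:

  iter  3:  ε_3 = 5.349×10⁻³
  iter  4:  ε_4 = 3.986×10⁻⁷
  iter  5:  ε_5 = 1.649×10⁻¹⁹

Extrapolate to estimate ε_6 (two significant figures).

First estimate the order: p ≈ ln(ε_5/ε_4) / ln(ε_4/ε_3) = ln(1.649×10⁻¹⁹/3.986×10⁻⁷)/ln(3.986×10⁻⁷/5.349×10⁻³) = ln(4.13698e-13)/ln(7.45186e-05) ≈ 3.0000.
Then ε_6 ≈ ε_5·(ε_5/ε_4)^p = 1.649×10⁻¹⁹·(4.13698e-13)^3.0000 = 1.649×10⁻¹⁹·7.08028e-38 ≈ 1.168e-56.

1.2e-56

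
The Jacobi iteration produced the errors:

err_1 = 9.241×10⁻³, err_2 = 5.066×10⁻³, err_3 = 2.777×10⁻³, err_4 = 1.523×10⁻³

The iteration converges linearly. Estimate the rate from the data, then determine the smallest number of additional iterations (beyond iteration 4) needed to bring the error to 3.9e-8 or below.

Rate ρ ≈ err_4/err_3 = 1.523×10⁻³/2.777×10⁻³ = 0.5484.
After j more steps, err_{4+j} ≈ 1.523×10⁻³·ρ^j; need ρ^j ≤ 3.9e-8/1.523×10⁻³ = 2.56074e-05.
j ≥ ln(2.56074e-05)/ln(0.5484) = -10.5726/-0.60075 = 17.599.
So 18 more iterations are needed.

18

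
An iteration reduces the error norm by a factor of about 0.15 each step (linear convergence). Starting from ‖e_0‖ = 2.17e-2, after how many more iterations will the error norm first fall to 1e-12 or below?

13

After k steps, ‖e_k‖ ≈ 2.17e-2·0.15^k.
Need 0.15^k ≤ 1e-12/2.17e-2 = 4.60829e-11.
k ≥ ln(4.60829e-11)/ln(0.15) = -23.8006/-1.89712 = 12.546.
Smallest integer k = 13.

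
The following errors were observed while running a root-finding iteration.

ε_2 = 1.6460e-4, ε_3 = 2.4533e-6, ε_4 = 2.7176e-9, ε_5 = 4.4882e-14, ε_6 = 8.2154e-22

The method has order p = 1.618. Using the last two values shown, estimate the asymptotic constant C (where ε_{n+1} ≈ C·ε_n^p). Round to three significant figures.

C ≈ ε_6 / ε_5^1.618
  = 8.2154e-22 / (4.4882e-14)^1.618
  = 8.2154e-22 / 2.52961e-22 ≈ 3.2477

3.25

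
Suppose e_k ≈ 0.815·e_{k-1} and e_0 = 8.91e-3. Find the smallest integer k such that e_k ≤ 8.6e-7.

46

After k steps, e_k ≈ 8.91e-3·0.815^k.
Need 0.815^k ≤ 8.6e-7/8.91e-3 = 9.65208e-05.
k ≥ ln(9.65208e-05)/ln(0.815) = -9.2458/-0.20457 = 45.196.
Smallest integer k = 46.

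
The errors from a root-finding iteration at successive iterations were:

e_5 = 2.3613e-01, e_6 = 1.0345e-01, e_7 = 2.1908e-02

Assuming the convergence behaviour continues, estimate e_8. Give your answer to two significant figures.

1.2e-3

First estimate the order: p ≈ ln(e_7/e_6) / ln(e_6/e_5) = ln(2.1908e-02/1.0345e-01)/ln(1.0345e-01/2.3613e-01) = ln(0.211774)/ln(0.438106) ≈ 1.8808.
Then e_8 ≈ e_7·(e_7/e_6)^p = 2.1908e-02·(0.211774)^1.8808 = 2.1908e-02·0.0539636 ≈ 0.001182.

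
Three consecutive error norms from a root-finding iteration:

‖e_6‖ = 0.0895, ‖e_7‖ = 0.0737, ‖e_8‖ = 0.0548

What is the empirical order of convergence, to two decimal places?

1.53

p ≈ ln(‖e_8‖/‖e_7‖) / ln(‖e_7‖/‖e_6‖)
  = ln(0.0548/0.0737) / ln(0.0737/0.0895)
  = ln(0.743555) / ln(0.823464)
  = -0.29631 / -0.19424 ≈ 1.52548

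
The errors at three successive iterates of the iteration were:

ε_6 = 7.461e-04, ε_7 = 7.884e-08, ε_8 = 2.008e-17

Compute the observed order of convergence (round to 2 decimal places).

2.41

p ≈ ln(ε_8/ε_7) / ln(ε_7/ε_6)
  = ln(2.008e-17/7.884e-08) / ln(7.884e-08/7.461e-04)
  = ln(2.54693e-10) / ln(0.000105669)
  = -22.09096 / -9.15520 ≈ 2.41294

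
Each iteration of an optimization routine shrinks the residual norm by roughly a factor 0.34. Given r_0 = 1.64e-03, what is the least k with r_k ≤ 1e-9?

14

After k steps, r_k ≈ 1.64e-03·0.34^k.
Need 0.34^k ≤ 1e-9/1.64e-03 = 6.09756e-07.
k ≥ ln(6.09756e-07)/ln(0.34) = -14.3102/-1.07881 = 13.265.
Smallest integer k = 14.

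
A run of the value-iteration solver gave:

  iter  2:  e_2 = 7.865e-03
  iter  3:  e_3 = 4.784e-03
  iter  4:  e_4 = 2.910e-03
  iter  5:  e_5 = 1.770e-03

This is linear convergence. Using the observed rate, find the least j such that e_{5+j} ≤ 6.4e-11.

Rate ρ ≈ e_5/e_4 = 1.770e-03/2.910e-03 = 0.6082.
After j more steps, e_{5+j} ≈ 1.770e-03·ρ^j; need ρ^j ≤ 6.4e-11/1.770e-03 = 3.61582e-08.
j ≥ ln(3.61582e-08)/ln(0.6082) = -17.1354/-0.49725 = 34.460.
So 35 more iterations are needed.

35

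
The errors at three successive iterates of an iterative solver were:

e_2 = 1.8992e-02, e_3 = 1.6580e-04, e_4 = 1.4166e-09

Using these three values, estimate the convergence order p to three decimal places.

2.462

p ≈ ln(e_4/e_3) / ln(e_3/e_2)
  = ln(1.4166e-09/1.6580e-04) / ln(1.6580e-04/1.8992e-02)
  = ln(8.54403e-06) / ln(0.00872999)
  = -11.670278 / -4.740991 ≈ 2.461569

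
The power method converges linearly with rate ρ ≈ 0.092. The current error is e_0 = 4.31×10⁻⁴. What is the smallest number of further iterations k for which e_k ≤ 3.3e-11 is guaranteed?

7

After k steps, e_k ≈ 4.31×10⁻⁴·0.092^k.
Need 0.092^k ≤ 3.3e-11/4.31×10⁻⁴ = 7.65661e-08.
k ≥ ln(7.65661e-08)/ln(0.092) = -16.3851/-2.38597 = 6.867.
Smallest integer k = 7.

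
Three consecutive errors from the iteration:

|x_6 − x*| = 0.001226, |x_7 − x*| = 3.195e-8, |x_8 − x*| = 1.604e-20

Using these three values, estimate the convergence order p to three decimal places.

p ≈ ln(|x_8 − x*|/|x_7 − x*|) / ln(|x_7 − x*|/|x_6 − x*|)
  = ln(1.604e-20/3.195e-8) / ln(3.195e-8/0.001226)
  = ln(5.02034e-13) / ln(2.60604e-05)
  = -28.320109 / -10.555094 ≈ 2.683075

2.683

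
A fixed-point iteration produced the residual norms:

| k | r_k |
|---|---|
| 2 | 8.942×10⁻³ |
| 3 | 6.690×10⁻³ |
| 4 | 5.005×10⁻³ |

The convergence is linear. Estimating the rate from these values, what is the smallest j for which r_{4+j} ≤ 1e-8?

46

Rate ρ ≈ r_4/r_3 = 5.005×10⁻³/6.690×10⁻³ = 0.7481.
After j more steps, r_{4+j} ≈ 5.005×10⁻³·ρ^j; need ρ^j ≤ 1e-8/5.005×10⁻³ = 1.998e-06.
j ≥ ln(1.998e-06)/ln(0.7481) = -13.1234/-0.29022 = 45.219.
So 46 more iterations are needed.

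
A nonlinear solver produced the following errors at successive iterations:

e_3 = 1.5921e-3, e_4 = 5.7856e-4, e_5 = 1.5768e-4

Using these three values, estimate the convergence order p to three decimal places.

p ≈ ln(e_5/e_4) / ln(e_4/e_3)
  = ln(1.5768e-4/5.7856e-4) / ln(5.7856e-4/1.5921e-3)
  = ln(0.272539) / ln(0.363394)
  = -1.299974 / -1.012268 ≈ 1.284219

1.284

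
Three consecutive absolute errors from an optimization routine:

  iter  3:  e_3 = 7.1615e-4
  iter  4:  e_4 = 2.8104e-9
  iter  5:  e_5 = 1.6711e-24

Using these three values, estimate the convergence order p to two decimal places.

2.82

p ≈ ln(e_5/e_4) / ln(e_4/e_3)
  = ln(1.6711e-24/2.8104e-9) / ln(2.8104e-9/7.1615e-4)
  = ln(5.94613e-16) / ln(3.92432e-06)
  = -35.05862 / -12.44832 ≈ 2.81633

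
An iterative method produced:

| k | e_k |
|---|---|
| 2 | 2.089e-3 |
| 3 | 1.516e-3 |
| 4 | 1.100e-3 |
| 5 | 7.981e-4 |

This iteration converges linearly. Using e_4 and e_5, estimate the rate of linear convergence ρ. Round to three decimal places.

0.726

ρ ≈ e_5/e_4 = 7.981e-4/1.100e-3 = 0.72555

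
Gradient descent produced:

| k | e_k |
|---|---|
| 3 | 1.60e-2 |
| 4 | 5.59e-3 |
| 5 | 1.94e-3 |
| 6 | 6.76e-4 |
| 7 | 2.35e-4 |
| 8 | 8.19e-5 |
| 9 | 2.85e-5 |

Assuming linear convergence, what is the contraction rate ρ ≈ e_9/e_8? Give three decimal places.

ρ ≈ e_9/e_8 = 2.85e-5/8.19e-5 = 0.34799

0.348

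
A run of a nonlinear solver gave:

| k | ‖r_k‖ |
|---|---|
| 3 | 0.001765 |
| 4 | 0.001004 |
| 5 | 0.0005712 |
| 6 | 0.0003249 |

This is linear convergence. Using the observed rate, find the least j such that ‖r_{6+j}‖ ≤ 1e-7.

Rate ρ ≈ ‖r_6‖/‖r_5‖ = 0.0003249/0.0005712 = 0.5688.
After j more steps, ‖r_{6+j}‖ ≈ 0.0003249·ρ^j; need ρ^j ≤ 1e-7/0.0003249 = 0.000307787.
j ≥ ln(0.000307787)/ln(0.5688) = -8.0861/-0.56423 = 14.331.
So 15 more iterations are needed.

15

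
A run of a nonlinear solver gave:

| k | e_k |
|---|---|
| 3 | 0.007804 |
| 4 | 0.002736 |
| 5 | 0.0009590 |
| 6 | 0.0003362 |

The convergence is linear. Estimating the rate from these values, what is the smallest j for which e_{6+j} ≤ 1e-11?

17

Rate ρ ≈ e_6/e_5 = 0.0003362/0.0009590 = 0.3506.
After j more steps, e_{6+j} ≈ 0.0003362·ρ^j; need ρ^j ≤ 1e-11/0.0003362 = 2.97442e-08.
j ≥ ln(2.97442e-08)/ln(0.3506) = -17.3306/-1.04811 = 16.535.
So 17 more iterations are needed.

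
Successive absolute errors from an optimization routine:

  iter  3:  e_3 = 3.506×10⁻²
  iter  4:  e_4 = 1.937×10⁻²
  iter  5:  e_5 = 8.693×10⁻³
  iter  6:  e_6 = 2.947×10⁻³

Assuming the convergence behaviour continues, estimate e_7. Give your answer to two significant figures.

6.8e-4

First estimate the order: p ≈ ln(e_6/e_5) / ln(e_5/e_4) = ln(2.947×10⁻³/8.693×10⁻³)/ln(8.693×10⁻³/1.937×10⁻²) = ln(0.339008)/ln(0.448787) ≈ 1.3501.
Then e_7 ≈ e_6·(e_6/e_5)^p = 2.947×10⁻³·(0.339008)^1.3501 = 2.947×10⁻³·0.232133 ≈ 0.0006841.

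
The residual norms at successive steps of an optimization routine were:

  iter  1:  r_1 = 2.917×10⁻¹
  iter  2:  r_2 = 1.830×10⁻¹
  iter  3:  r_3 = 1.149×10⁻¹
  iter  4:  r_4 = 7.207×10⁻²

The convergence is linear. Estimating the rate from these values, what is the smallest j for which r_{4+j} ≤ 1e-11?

Rate ρ ≈ r_4/r_3 = 7.207×10⁻²/1.149×10⁻¹ = 0.6272.
After j more steps, r_{4+j} ≈ 7.207×10⁻²·ρ^j; need ρ^j ≤ 1e-11/7.207×10⁻² = 1.38754e-10.
j ≥ ln(1.38754e-10)/ln(0.6272) = -22.6983/-0.46649 = 48.658.
So 49 more iterations are needed.

49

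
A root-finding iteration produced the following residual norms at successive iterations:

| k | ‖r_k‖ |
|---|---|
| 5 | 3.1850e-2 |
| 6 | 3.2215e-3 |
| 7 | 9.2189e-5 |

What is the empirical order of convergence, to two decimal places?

1.55

p ≈ ln(‖r_7‖/‖r_6‖) / ln(‖r_6‖/‖r_5‖)
  = ln(9.2189e-5/3.2215e-3) / ln(3.2215e-3/3.1850e-2)
  = ln(0.0286168) / ln(0.101146)
  = -3.55376 / -2.29119 ≈ 1.55105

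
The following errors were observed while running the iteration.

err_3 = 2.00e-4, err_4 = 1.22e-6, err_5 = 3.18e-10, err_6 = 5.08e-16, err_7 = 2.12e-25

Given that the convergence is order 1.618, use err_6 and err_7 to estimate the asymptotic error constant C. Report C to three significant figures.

C ≈ err_7 / err_6^1.618
  = 2.12e-25 / (5.08e-16)^1.618
  = 2.12e-25 / 1.7951e-25 ≈ 1.181

1.18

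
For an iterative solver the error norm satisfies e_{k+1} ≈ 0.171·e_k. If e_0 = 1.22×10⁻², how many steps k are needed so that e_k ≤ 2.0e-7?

After k steps, e_k ≈ 1.22×10⁻²·0.171^k.
Need 0.171^k ≤ 2.0e-7/1.22×10⁻² = 1.63934e-05.
k ≥ ln(1.63934e-05)/ln(0.171) = -11.0186/-1.76609 = 6.239.
Smallest integer k = 7.

7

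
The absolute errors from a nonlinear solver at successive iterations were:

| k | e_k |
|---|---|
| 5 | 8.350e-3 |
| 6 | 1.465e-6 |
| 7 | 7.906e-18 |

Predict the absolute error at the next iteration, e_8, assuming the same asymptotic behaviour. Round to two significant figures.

First estimate the order: p ≈ ln(e_7/e_6) / ln(e_6/e_5) = ln(7.906e-18/1.465e-6)/ln(1.465e-6/8.350e-3) = ln(5.39659e-12)/ln(0.000175449) ≈ 3.0001.
Then e_8 ≈ e_7·(e_7/e_6)^p = 7.906e-18·(5.39659e-12)^3.0001 = 7.906e-18·1.56759e-34 ≈ 1.239e-51.

1.2e-51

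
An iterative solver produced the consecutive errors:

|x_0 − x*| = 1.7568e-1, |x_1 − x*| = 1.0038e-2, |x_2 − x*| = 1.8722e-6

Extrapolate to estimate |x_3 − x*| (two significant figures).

First estimate the order: p ≈ ln(|x_2 − x*|/|x_1 − x*|) / ln(|x_1 − x*|/|x_0 − x*|) = ln(1.8722e-6/1.0038e-2)/ln(1.0038e-2/1.7568e-1) = ln(0.000186511)/ln(0.057138) ≈ 3.0001.
Then |x_3 − x*| ≈ |x_2 − x*|·(|x_2 − x*|/|x_1 − x*|)^p = 1.8722e-6·(0.000186511)^3.0001 = 1.8722e-6·6.48247e-12 ≈ 1.214e-17.

1.2e-17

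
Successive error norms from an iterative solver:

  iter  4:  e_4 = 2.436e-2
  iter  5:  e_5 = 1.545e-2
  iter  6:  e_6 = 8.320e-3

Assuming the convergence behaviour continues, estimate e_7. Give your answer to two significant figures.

First estimate the order: p ≈ ln(e_6/e_5) / ln(e_5/e_4) = ln(8.320e-3/1.545e-2)/ln(1.545e-2/2.436e-2) = ln(0.538511)/ln(0.634236) ≈ 1.3593.
Then e_7 ≈ e_6·(e_6/e_5)^p = 8.320e-3·(0.538511)^1.3593 = 8.320e-3·0.431135 ≈ 0.003587.

3.6e-3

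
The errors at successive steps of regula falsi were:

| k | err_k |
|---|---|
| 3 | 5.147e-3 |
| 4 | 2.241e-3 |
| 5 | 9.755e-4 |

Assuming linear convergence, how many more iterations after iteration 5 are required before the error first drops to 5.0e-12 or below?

Rate ρ ≈ err_5/err_4 = 9.755e-4/2.241e-3 = 0.4353.
After j more steps, err_{5+j} ≈ 9.755e-4·ρ^j; need ρ^j ≤ 5.0e-12/9.755e-4 = 5.12558e-09.
j ≥ ln(5.12558e-09)/ln(0.4353) = -19.0890/-0.83172 = 22.951.
So 23 more iterations are needed.

23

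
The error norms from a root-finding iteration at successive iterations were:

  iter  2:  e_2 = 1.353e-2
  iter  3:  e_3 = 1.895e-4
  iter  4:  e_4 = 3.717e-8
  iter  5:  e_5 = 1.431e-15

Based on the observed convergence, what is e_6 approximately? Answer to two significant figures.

2.1e-30

First estimate the order: p ≈ ln(e_5/e_4) / ln(e_4/e_3) = ln(1.431e-15/3.717e-8)/ln(3.717e-8/1.895e-4) = ln(3.84988e-08)/ln(0.000196148) ≈ 1.9999.
Then e_6 ≈ e_5·(e_5/e_4)^p = 1.431e-15·(3.84988e-08)^1.9999 = 1.431e-15·1.48469e-15 ≈ 2.125e-30.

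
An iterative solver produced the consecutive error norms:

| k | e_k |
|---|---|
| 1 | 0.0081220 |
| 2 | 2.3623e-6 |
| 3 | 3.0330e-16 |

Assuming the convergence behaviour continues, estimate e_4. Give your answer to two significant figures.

6.5e-44

First estimate the order: p ≈ ln(e_3/e_2) / ln(e_2/e_1) = ln(3.0330e-16/2.3623e-6)/ln(2.3623e-6/0.0081220) = ln(1.28392e-10)/ln(0.000290852) ≈ 2.7971.
Then e_4 ≈ e_3·(e_3/e_2)^p = 3.0330e-16·(1.28392e-10)^2.7971 = 3.0330e-16·2.15076e-28 ≈ 6.523e-44.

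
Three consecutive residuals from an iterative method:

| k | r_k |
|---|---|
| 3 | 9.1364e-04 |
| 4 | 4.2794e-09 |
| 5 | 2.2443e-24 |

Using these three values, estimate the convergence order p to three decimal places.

p ≈ ln(r_5/r_4) / ln(r_4/r_3)
  = ln(2.2443e-24/4.2794e-09) / ln(4.2794e-09/9.1364e-04)
  = ln(5.24443e-16) / ln(4.6839e-06)
  = -35.184195 / -12.271379 ≈ 2.867175

2.867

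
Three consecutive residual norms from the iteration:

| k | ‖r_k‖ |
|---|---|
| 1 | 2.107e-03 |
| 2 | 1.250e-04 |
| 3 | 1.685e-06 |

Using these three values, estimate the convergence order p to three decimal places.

1.525

p ≈ ln(‖r_3‖/‖r_2‖) / ln(‖r_2‖/‖r_1‖)
  = ln(1.685e-06/1.250e-04) / ln(1.250e-04/2.107e-03)
  = ln(0.01348) / ln(0.0593261)
  = -4.306548 / -2.824706 ≈ 1.524600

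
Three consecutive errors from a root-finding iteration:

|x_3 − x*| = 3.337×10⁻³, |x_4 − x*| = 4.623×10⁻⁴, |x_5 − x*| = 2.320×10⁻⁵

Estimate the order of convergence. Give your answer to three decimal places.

1.514

p ≈ ln(|x_5 − x*|/|x_4 − x*|) / ln(|x_4 − x*|/|x_3 − x*|)
  = ln(2.320×10⁻⁵/4.623×10⁻⁴) / ln(4.623×10⁻⁴/3.337×10⁻³)
  = ln(0.0501839) / ln(0.138538)
  = -2.992061 / -1.976611 ≈ 1.513733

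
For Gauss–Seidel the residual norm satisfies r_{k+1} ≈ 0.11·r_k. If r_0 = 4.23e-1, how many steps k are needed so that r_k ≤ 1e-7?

7

After k steps, r_k ≈ 4.23e-1·0.11^k.
Need 0.11^k ≤ 1e-7/4.23e-1 = 2.36407e-07.
k ≥ ln(2.36407e-07)/ln(0.11) = -15.2577/-2.20727 = 6.912.
Smallest integer k = 7.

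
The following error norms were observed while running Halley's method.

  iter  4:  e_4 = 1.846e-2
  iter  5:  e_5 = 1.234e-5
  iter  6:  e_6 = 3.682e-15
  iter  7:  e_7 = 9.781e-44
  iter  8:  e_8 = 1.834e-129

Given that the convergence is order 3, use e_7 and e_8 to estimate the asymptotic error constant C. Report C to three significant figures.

C ≈ e_8 / e_7^3
  = 1.834e-129 / (9.781e-44)^3
  = 1.834e-129 / 9.35728e-130 ≈ 1.96

1.96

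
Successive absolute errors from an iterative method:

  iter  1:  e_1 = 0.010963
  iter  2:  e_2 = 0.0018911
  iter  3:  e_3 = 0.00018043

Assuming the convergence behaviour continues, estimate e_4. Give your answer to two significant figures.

7.8e-6

First estimate the order: p ≈ ln(e_3/e_2) / ln(e_2/e_1) = ln(0.00018043/0.0018911)/ln(0.0018911/0.010963) = ln(0.0954101)/ln(0.172498) ≈ 1.3370.
Then e_4 ≈ e_3·(e_3/e_2)^p = 0.00018043·(0.0954101)^1.3370 = 0.00018043·0.0432233 ≈ 7.799e-06.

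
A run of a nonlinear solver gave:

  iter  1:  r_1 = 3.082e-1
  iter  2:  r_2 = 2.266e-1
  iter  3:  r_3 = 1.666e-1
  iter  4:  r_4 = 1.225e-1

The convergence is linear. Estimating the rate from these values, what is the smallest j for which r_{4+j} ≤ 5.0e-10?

Rate ρ ≈ r_4/r_3 = 1.225e-1/1.666e-1 = 0.7353.
After j more steps, r_{4+j} ≈ 1.225e-1·ρ^j; need ρ^j ≤ 5.0e-10/1.225e-1 = 4.08163e-09.
j ≥ ln(4.08163e-09)/ln(0.7353) = -19.3168/-0.30748 = 62.823.
So 63 more iterations are needed.

63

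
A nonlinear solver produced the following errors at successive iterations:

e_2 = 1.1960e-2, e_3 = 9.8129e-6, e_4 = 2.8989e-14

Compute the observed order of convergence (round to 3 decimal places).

2.764

p ≈ ln(e_4/e_3) / ln(e_3/e_2)
  = ln(2.8989e-14/9.8129e-6) / ln(9.8129e-6/1.1960e-2)
  = ln(2.95417e-09) / ln(0.000820477)
  = -19.640048 / -7.105625 ≈ 2.764014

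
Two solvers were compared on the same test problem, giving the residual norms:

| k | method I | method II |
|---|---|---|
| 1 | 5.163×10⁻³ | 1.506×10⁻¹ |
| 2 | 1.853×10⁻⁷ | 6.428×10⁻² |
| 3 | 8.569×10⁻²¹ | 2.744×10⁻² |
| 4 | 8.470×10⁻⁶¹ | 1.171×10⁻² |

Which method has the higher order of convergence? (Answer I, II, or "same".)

Method I: p ≈ ln(8.470×10⁻⁶¹/8.569×10⁻²¹)/ln(8.569×10⁻²¹/1.853×10⁻⁷) ≈ 3.00.
Method II: p ≈ ln(1.171×10⁻²/2.744×10⁻²)/ln(2.744×10⁻²/6.428×10⁻²) ≈ 1.00.
Method I has the higher order (≈3.0 vs ≈1.0).

I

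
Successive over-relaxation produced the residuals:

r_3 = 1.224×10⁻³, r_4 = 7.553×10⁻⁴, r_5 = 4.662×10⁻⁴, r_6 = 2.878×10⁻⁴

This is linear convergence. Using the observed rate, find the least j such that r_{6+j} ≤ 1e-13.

Rate ρ ≈ r_6/r_5 = 2.878×10⁻⁴/4.662×10⁻⁴ = 0.6173.
After j more steps, r_{6+j} ≈ 2.878×10⁻⁴·ρ^j; need ρ^j ≤ 1e-13/2.878×10⁻⁴ = 3.47464e-10.
j ≥ ln(3.47464e-10)/ln(0.6173) = -21.7804/-0.48240 = 45.150.
So 46 more iterations are needed.

46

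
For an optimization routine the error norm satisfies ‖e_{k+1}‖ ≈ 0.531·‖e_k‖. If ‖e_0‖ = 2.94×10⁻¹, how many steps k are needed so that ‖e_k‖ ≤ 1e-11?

39

After k steps, ‖e_k‖ ≈ 2.94×10⁻¹·0.531^k.
Need 0.531^k ≤ 1e-11/2.94×10⁻¹ = 3.40136e-11.
k ≥ ln(3.40136e-11)/ln(0.531) = -24.1043/-0.63299 = 38.080.
Smallest integer k = 39.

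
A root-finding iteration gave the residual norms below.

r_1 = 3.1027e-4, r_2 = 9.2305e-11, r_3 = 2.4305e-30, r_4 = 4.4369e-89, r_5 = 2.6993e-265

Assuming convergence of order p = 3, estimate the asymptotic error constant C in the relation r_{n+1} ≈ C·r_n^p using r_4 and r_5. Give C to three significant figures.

C ≈ r_5 / r_4^3
  = 2.6993e-265 / (4.4369e-89)^3
  = 2.6993e-265 / 8.73452e-266 ≈ 3.0904

3.09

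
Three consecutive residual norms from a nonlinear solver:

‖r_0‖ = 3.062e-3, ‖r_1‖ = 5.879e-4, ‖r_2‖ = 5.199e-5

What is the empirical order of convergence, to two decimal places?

1.47

p ≈ ln(‖r_2‖/‖r_1‖) / ln(‖r_1‖/‖r_0‖)
  = ln(5.199e-5/5.879e-4) / ln(5.879e-4/3.062e-3)
  = ln(0.0884334) / ln(0.191999)
  = -2.42551 / -1.65027 ≈ 1.46977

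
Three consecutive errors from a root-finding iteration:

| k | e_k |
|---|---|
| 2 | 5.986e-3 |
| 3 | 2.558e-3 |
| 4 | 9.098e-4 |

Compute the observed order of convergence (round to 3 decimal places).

p ≈ ln(e_4/e_3) / ln(e_3/e_2)
  = ln(9.098e-4/2.558e-3) / ln(2.558e-3/5.986e-3)
  = ln(0.355668) / ln(0.42733)
  = -1.033758 / -0.850199 ≈ 1.215901

1.216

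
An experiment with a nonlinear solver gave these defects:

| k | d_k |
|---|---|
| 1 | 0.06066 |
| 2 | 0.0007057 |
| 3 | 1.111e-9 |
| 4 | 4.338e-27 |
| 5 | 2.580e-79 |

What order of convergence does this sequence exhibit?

Consecutive ratios: d_5/d_4 = 2.580e-79/4.338e-27 = 5.94744e-53, d_4/d_3 = 4.338e-27/1.111e-9 = 3.90459e-18.
p ≈ ln(5.94744e-53)/ln(3.90459e-18) = -120.2540/-40.0844 ≈ 3.00.
So the convergence is cubic (order 3).

3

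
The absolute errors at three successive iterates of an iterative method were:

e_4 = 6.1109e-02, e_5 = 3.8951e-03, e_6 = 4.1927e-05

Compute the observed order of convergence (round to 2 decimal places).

p ≈ ln(e_6/e_5) / ln(e_5/e_4)
  = ln(4.1927e-05/3.8951e-03) / ln(3.8951e-03/6.1109e-02)
  = ln(0.010764) / ln(0.0637402)
  = -4.53155 / -2.75294 ≈ 1.64608

1.65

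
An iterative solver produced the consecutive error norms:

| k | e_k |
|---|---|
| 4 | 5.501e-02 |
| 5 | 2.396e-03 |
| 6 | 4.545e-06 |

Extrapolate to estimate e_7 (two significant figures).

1.6e-11

First estimate the order: p ≈ ln(e_6/e_5) / ln(e_5/e_4) = ln(4.545e-06/2.396e-03)/ln(2.396e-03/5.501e-02) = ln(0.00189691)/ln(0.0435557) ≈ 2.0000.
Then e_7 ≈ e_6·(e_6/e_5)^p = 4.545e-06·(0.00189691)^2.0000 = 4.545e-06·3.59827e-06 ≈ 1.635e-11.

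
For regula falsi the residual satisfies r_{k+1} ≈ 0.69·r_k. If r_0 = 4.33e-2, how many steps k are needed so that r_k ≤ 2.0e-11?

After k steps, r_k ≈ 4.33e-2·0.69^k.
Need 0.69^k ≤ 2.0e-11/4.33e-2 = 4.61894e-10.
k ≥ ln(4.61894e-10)/ln(0.69) = -21.4957/-0.37106 = 57.931.
Smallest integer k = 58.

58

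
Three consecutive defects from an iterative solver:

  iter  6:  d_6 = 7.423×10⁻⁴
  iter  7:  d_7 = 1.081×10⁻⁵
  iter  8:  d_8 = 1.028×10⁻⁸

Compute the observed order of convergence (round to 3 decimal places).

1.645

p ≈ ln(d_8/d_7) / ln(d_7/d_6)
  = ln(1.028×10⁻⁸/1.081×10⁻⁵) / ln(1.081×10⁻⁵/7.423×10⁻⁴)
  = ln(0.000950971) / ln(0.0145628)
  = -6.958027 / -4.229285 ≈ 1.645202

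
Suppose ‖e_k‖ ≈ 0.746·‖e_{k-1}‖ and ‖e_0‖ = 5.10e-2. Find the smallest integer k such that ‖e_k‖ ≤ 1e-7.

After k steps, ‖e_k‖ ≈ 5.10e-2·0.746^k.
Need 0.746^k ≤ 1e-7/5.10e-2 = 1.96078e-06.
k ≥ ln(1.96078e-06)/ln(0.746) = -13.1422/-0.29303 = 44.849.
Smallest integer k = 45.

45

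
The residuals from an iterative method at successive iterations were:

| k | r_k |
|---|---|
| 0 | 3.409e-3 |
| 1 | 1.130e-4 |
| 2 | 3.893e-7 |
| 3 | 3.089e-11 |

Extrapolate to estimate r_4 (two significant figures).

First estimate the order: p ≈ ln(r_3/r_2) / ln(r_2/r_1) = ln(3.089e-11/3.893e-7)/ln(3.893e-7/1.130e-4) = ln(7.93475e-05)/ln(0.00344513) ≈ 1.6650.
Then r_4 ≈ r_3·(r_3/r_2)^p = 3.089e-11·(7.93475e-05)^1.6650 = 3.089e-11·1.48841e-07 ≈ 4.598e-18.

4.6e-18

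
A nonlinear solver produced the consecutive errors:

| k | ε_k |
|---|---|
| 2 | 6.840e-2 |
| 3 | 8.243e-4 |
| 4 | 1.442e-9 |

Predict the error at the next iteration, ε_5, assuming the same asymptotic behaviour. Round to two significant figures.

7.7e-27

First estimate the order: p ≈ ln(ε_4/ε_3) / ln(ε_3/ε_2) = ln(1.442e-9/8.243e-4)/ln(8.243e-4/6.840e-2) = ln(1.74936e-06)/ln(0.0120512) ≈ 3.0001.
Then ε_5 ≈ ε_4·(ε_4/ε_3)^p = 1.442e-9·(1.74936e-06)^3.0001 = 1.442e-9·5.34641e-18 ≈ 7.71e-27.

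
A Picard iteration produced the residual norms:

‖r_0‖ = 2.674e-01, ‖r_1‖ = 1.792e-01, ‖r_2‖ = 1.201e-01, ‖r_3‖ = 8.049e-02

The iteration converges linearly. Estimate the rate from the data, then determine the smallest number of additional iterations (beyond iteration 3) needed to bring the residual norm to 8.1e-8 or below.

35

Rate ρ ≈ ‖r_3‖/‖r_2‖ = 8.049e-02/1.201e-01 = 0.6702.
After j more steps, ‖r_{3+j}‖ ≈ 8.049e-02·ρ^j; need ρ^j ≤ 8.1e-8/8.049e-02 = 1.00634e-06.
j ≥ ln(1.00634e-06)/ln(0.6702) = -13.8092/-0.40018 = 34.507.
So 35 more iterations are needed.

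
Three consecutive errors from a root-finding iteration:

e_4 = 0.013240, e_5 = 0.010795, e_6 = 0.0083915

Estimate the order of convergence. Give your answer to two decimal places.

1.23

p ≈ ln(e_6/e_5) / ln(e_5/e_4)
  = ln(0.0083915/0.010795) / ln(0.010795/0.013240)
  = ln(0.777351) / ln(0.815332)
  = -0.25186 / -0.20416 ≈ 1.23364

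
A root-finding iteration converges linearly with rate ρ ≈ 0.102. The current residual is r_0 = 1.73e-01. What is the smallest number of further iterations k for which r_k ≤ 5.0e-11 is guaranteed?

10

After k steps, r_k ≈ 1.73e-01·0.102^k.
Need 0.102^k ≤ 5.0e-11/1.73e-01 = 2.89017e-10.
k ≥ ln(2.89017e-10)/ln(0.102) = -21.9645/-2.28278 = 9.622.
Smallest integer k = 10.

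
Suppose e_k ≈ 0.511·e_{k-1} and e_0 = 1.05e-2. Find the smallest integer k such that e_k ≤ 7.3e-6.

11

After k steps, e_k ≈ 1.05e-2·0.511^k.
Need 0.511^k ≤ 7.3e-6/1.05e-2 = 0.000695238.
k ≥ ln(0.000695238)/ln(0.511) = -7.2713/-0.67139 = 10.830.
Smallest integer k = 11.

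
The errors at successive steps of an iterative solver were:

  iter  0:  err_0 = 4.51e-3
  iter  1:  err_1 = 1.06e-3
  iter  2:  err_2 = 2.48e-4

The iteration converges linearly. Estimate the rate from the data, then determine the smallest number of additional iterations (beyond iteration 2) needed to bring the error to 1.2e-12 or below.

14

Rate ρ ≈ err_2/err_1 = 2.48e-4/1.06e-3 = 0.2340.
After j more steps, err_{2+j} ≈ 2.48e-4·ρ^j; need ρ^j ≤ 1.2e-12/2.48e-4 = 4.83871e-09.
j ≥ ln(4.83871e-09)/ln(0.2340) = -19.1466/-1.45243 = 13.182.
So 14 more iterations are needed.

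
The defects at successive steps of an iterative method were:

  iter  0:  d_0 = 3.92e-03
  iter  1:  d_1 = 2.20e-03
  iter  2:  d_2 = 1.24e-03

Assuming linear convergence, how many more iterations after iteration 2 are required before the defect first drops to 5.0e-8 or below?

Rate ρ ≈ d_2/d_1 = 1.24e-03/2.20e-03 = 0.5636.
After j more steps, d_{2+j} ≈ 1.24e-03·ρ^j; need ρ^j ≤ 5.0e-8/1.24e-03 = 4.03226e-05.
j ≥ ln(4.03226e-05)/ln(0.5636) = -10.1186/-0.57341 = 17.646.
So 18 more iterations are needed.

18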